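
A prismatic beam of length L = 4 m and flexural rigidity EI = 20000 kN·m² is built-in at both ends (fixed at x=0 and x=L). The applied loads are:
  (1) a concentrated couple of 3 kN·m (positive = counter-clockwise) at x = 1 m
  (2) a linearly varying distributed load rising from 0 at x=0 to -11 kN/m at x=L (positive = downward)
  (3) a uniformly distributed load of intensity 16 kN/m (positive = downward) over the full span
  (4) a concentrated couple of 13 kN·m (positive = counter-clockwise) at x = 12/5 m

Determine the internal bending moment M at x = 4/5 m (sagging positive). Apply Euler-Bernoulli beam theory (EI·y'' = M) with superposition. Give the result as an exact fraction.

Load 1 — applied couple M₀=3 kN·m at a=1 m (b=L-a=3):
  M_1 = R_Ax - M_A  [x≤a] with R_A=27/32, M_A=-9/16 = (27/32)·(4/5) - (-9/16) = 99/80 kN·m
Load 2 — triangular load w₀=-11 kN/m (0→w₀ over full span):
  M_2 = 3w₀Lx/20 - w₀L²/30 - w₀x³/(6L) = 3·(-11)·4·(4/5)/20 - (-11)·4²/30 - (-11)·(4/5)³/(6·4) = 308/375 kN·m
Load 3 — uniform load w=16 kN/m over full span:
  M_3 = wLx/2 - wL²/12 - wx²/2 = 16·4·(4/5)/2 - 16·4²/12 - 16·(4/5)²/2 = -64/75 kN·m
Load 4 — applied couple M₀=13 kN·m at a=12/5 m (b=L-a=8/5):
  M_4 = R_Ax - M_A  [x≤a] with R_A=117/25, M_A=104/25 = (117/25)·(4/5) - (104/25) = -52/125 kN·m
Superposition: M = Σ M_i = 1579/2000 kN·m ≈ 0.789500 kN·m

M(4/5) = 1579/2000 kN·m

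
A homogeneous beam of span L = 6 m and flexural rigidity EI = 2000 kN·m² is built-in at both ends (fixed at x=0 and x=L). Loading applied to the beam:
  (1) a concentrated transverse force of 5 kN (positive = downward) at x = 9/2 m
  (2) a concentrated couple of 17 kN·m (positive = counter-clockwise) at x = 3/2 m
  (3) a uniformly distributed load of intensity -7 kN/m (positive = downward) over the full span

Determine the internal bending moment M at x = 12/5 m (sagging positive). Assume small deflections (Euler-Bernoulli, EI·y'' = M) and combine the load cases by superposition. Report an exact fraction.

Load 1 — point force P=5 kN at a=9/2 m (b=L-a=3/2):
  M_1 = Pb²(3a+b)x/L³ - Pab²/L²  [x≤a] = 5·(3/2)²·(3·(9/2)+(3/2))·(12/5)/6³ - 5·(9/2)·(3/2)²/6² = 15/32 kN·m
Load 2 — applied couple M₀=17 kN·m at a=3/2 m (b=L-a=9/2):
  M_2 = R_Ax - M_A - M₀  [x>a] with R_A=51/16, M_A=-51/16 = (51/16)·(12/5) - (-51/16) - 17 = -493/80 kN·m
Load 3 — uniform load w=-7 kN/m over full span:
  M_3 = wLx/2 - wL²/12 - wx²/2 = (-7)·6·(12/5)/2 - (-7)·6²/12 - (-7)·(12/5)²/2 = -231/25 kN·m
Superposition: M = Σ M_i = -11947/800 kN·m ≈ -14.933750 kN·m

M(12/5) = -11947/800 kN·m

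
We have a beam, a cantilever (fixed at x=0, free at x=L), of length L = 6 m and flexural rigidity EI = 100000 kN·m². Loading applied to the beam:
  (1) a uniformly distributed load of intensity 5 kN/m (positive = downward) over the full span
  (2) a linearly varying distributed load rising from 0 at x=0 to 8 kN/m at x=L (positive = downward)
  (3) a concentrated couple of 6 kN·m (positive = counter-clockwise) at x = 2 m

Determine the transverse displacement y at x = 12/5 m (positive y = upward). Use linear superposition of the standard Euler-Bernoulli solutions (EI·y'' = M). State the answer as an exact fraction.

y(12/5) = -1571331/390625000 m

Load 1 — uniform load w=5 kN/m over full span:
  y_1 = -wx²(x²-4Lx+6L²)/(24EI) = -5·(12/5)²·((12/5)²-4·6·(12/5)+6·6²)/(24·100000) = -1539/781250 m
Load 2 — triangular load w₀=8 kN/m (0→w₀ over full span):
  y_2 = (w₀Lx³/12-w₀L²x²/6-w₀x⁵/(120L))/EI = (8·6·(12/5)³/12-8·6²·(12/5)²/6-8·(12/5)⁵/(120·6))/100000 = -108432/48828125 m
Load 3 — applied couple M₀=6 kN·m at a=2 m (b=L-a=4):
  y_3 = M₀a(2x-a)/(2EI)  [x>a] = 6·2·(2·(12/5)-2)/(2·100000) = 21/125000 m
Superposition: y = Σ y_i = -1571331/390625000 m ≈ -0.004023 m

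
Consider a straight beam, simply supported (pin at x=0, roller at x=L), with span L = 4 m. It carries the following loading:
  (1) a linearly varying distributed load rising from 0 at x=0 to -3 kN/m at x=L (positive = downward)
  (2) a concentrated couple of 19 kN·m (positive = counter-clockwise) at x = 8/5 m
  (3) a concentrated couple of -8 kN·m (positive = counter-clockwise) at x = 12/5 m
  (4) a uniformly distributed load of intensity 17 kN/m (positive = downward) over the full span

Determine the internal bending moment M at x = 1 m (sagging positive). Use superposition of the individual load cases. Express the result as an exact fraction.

M(1) = 211/8 kN·m

Load 1 — triangular load w₀=-3 kN/m (0→w₀ over full span):
  M_1 = w₀Lx/6 - w₀x³/(6L) = (-3)·4·1/6 - (-3)·1³/(6·4) = -15/8 kN·m
Load 2 — applied couple M₀=19 kN·m at a=8/5 m (b=L-a=12/5):
  M_2 = M₀x/L  [x≤a] = 19·1/4 = 19/4 kN·m
Load 3 — applied couple M₀=-8 kN·m at a=12/5 m (b=L-a=8/5):
  M_3 = M₀x/L  [x≤a] = (-8)·1/4 = -2 kN·m
Load 4 — uniform load w=17 kN/m over full span:
  M_4 = wx(L-x)/2 = 17·1·(4-1)/2 = 51/2 kN·m
Superposition: M = Σ M_i = 211/8 kN·m ≈ 26.375000 kN·m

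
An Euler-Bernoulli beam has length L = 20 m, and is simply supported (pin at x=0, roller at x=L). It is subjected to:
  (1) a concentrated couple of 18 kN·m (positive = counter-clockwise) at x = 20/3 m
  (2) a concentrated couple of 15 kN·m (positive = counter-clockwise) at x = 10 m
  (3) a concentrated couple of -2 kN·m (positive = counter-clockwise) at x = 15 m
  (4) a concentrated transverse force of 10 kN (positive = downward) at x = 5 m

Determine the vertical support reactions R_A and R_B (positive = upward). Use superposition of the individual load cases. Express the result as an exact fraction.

Load 1 — applied couple M₀=18 kN·m at a=20/3 m (b=L-a=40/3):
  R_A = M₀/L = 18/20 = 9/10 kN
  R_B = -M₀/L = -18/20 = -9/10 kN
Load 2 — applied couple M₀=15 kN·m at a=10 m (b=L-a=10):
  R_A = M₀/L = 15/20 = 3/4 kN
  R_B = -M₀/L = -15/20 = -3/4 kN
Load 3 — applied couple M₀=-2 kN·m at a=15 m (b=L-a=5):
  R_A = M₀/L = (-2)/20 = -1/10 kN
  R_B = -M₀/L = -(-2)/20 = 1/10 kN
Load 4 — point force P=10 kN at a=5 m (b=L-a=15):
  R_A = Pb/L = 10·15/20 = 15/2 kN
  R_B = Pa/L = 10·5/20 = 5/2 kN
Superposition: R_A = 181/20 kN, R_B = 19/20 kN

R_A = 181/20 kN, R_B = 19/20 kN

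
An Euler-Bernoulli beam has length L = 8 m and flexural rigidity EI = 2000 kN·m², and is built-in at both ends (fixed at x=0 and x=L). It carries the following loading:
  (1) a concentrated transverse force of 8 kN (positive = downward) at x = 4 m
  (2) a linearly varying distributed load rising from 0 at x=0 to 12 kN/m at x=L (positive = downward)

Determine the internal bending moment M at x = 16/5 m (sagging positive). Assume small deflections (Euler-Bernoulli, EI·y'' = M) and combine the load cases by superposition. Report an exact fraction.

Load 1 — point force P=8 kN at a=4 m (b=L-a=4):
  M_1 = Pb²(3a+b)x/L³ - Pab²/L²  [x≤a] = 8·4²·(3·4+4)·(16/5)/8³ - 8·4·4²/8² = 24/5 kN·m
Load 2 — triangular load w₀=12 kN/m (0→w₀ over full span):
  M_2 = 3w₀Lx/20 - w₀L²/30 - w₀x³/(6L) = 3·12·8·(16/5)/20 - 12·8²/30 - 12·(16/5)³/(6·8) = 1536/125 kN·m
Superposition: M = Σ M_i = 2136/125 kN·m ≈ 17.088000 kN·m

M(16/5) = 2136/125 kN·m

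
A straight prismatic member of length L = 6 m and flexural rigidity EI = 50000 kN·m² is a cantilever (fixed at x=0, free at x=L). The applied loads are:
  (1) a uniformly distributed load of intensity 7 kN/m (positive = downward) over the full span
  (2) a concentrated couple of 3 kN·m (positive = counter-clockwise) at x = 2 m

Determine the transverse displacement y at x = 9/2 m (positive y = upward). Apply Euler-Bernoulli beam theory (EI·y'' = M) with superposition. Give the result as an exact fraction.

Load 1 — uniform load w=7 kN/m over full span:
  y_1 = -wx²(x²-4Lx+6L²)/(24EI) = -7·(9/2)²·((9/2)²-4·6·(9/2)+6·6²)/(24·50000) = -96957/6400000 m
Load 2 — applied couple M₀=3 kN·m at a=2 m (b=L-a=4):
  y_2 = M₀a(2x-a)/(2EI)  [x>a] = 3·2·(2·(9/2)-2)/(2·50000) = 21/50000 m
Superposition: y = Σ y_i = -94269/6400000 m ≈ -0.014730 m

y(9/2) = -94269/6400000 m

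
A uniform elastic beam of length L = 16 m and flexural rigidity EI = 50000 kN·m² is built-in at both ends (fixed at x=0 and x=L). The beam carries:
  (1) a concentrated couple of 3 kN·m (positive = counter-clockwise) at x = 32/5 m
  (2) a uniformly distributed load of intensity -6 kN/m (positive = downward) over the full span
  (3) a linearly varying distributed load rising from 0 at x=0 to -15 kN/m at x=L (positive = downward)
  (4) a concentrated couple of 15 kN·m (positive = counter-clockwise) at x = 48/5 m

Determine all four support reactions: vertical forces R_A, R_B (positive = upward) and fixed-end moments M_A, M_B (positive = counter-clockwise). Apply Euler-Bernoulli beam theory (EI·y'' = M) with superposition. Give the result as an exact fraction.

R_A = -4119/50 kN, M_A = -6271/25 kN·m, R_B = -6681/50 kN, M_B = 8069/25 kN·m

Load 1 — applied couple M₀=3 kN·m at a=32/5 m (b=L-a=48/5):
  R_A = 6M₀ab/L³ = 6·3·(32/5)·(48/5)/16³ = 27/100 kN
  M_A = M₀b(2a-b)/L² = 3·(48/5)·(2·(32/5)-(48/5))/16² = 9/25 kN·m
  R_B = -6M₀ab/L³ = -6·3·(32/5)·(48/5)/16³ = -27/100 kN
  M_B = M₀a(2b-a)/L² = 3·(32/5)·(2·(48/5)-(32/5))/16² = 24/25 kN·m
Load 2 — uniform load w=-6 kN/m over full span:
  R_A = wL/2 = (-6)·16/2 = -48 kN
  M_A = wL²/12 = (-6)·16²/12 = -128 kN·m
  R_B = wL/2 = (-6)·16/2 = -48 kN
  M_B = -wL²/12 = -(-6)·16²/12 = 128 kN·m
Load 3 — triangular load w₀=-15 kN/m (0→w₀ over full span):
  R_A = 3w₀L/20 = 3·(-15)·16/20 = -36 kN
  M_A = w₀L²/30 = (-15)·16²/30 = -128 kN·m
  R_B = 7w₀L/20 = 7·(-15)·16/20 = -84 kN
  M_B = -w₀L²/20 = -(-15)·16²/20 = 192 kN·m
Load 4 — applied couple M₀=15 kN·m at a=48/5 m (b=L-a=32/5):
  R_A = 6M₀ab/L³ = 6·15·(48/5)·(32/5)/16³ = 27/20 kN
  M_A = M₀b(2a-b)/L² = 15·(32/5)·(2·(48/5)-(32/5))/16² = 24/5 kN·m
  R_B = -6M₀ab/L³ = -6·15·(48/5)·(32/5)/16³ = -27/20 kN
  M_B = M₀a(2b-a)/L² = 15·(48/5)·(2·(32/5)-(48/5))/16² = 9/5 kN·m
Superposition: R_A = -4119/50 kN, M_A = -6271/25 kN·m, R_B = -6681/50 kN, M_B = 8069/25 kN·m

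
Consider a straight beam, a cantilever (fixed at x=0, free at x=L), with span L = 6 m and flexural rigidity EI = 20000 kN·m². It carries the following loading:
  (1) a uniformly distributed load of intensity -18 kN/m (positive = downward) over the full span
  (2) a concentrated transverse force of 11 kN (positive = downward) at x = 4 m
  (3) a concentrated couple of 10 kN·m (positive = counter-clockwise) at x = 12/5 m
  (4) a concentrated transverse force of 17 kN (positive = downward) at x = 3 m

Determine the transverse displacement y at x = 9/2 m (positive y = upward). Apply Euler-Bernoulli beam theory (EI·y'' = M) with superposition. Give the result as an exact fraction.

y(9/2) = 1421357/19200000 m

Load 1 — uniform load w=-18 kN/m over full span:
  y_1 = -wx²(x²-4Lx+6L²)/(24EI) = -(-18)·(9/2)²·((9/2)²-4·6·(9/2)+6·6²)/(24·20000) = 124659/1280000 m
Load 2 — point force P=11 kN at a=4 m (b=L-a=2):
  y_2 = -Pa²(3x-a)/(6EI)  [x>a] = -11·4²·(3·(9/2)-4)/(6·20000) = -209/15000 m
Load 3 — applied couple M₀=10 kN·m at a=12/5 m (b=L-a=18/5):
  y_3 = M₀a(2x-a)/(2EI)  [x>a] = 10·(12/5)·(2·(9/2)-(12/5))/(2·20000) = 99/25000 m
Load 4 — point force P=17 kN at a=3 m (b=L-a=3):
  y_4 = -Pa²(3x-a)/(6EI)  [x>a] = -17·3²·(3·(9/2)-3)/(6·20000) = -1071/80000 m
Superposition: y = Σ y_i = 1421357/19200000 m ≈ 0.074029 m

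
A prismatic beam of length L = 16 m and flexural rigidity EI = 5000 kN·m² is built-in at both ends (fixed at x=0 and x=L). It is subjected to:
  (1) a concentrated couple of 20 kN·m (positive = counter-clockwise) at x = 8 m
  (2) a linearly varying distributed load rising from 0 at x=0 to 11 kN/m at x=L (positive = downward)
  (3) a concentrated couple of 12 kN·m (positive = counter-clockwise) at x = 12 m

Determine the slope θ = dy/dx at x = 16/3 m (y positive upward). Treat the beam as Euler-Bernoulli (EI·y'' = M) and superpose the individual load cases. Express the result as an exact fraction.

Load 1 — applied couple M₀=20 kN·m at a=8 m (b=L-a=8):
  θ_1 = (R_Ax²/2 - M_Ax)/EI  [x≤a] with R_A=15/8, M_A=5 = ((15/8)·(16/3)²/2 - 5·(16/3))/5000 = 0 rad
Load 2 — triangular load w₀=11 kN/m (0→w₀ over full span):
  θ_2 = -w₀(2x(L-x)(L-2x)(x+2L)+x²(L-x)²)/(120LEI) = -11·(2·(16/3)·(16-(16/3))·(16-2·(16/3))·((16/3)+2·16)+(16/3)²·(16-(16/3))²)/(120·16·5000) = -22528/759375 rad
Load 3 — applied couple M₀=12 kN·m at a=12 m (b=L-a=4):
  θ_3 = (R_Ax²/2 - M_Ax)/EI  [x≤a] with R_A=27/32, M_A=15/4 = ((27/32)·(16/3)²/2 - (15/4)·(16/3))/5000 = -1/625 rad
Superposition: θ = Σ θ_i = -23743/759375 rad ≈ -0.031267 rad

θ(16/3) = -23743/759375 rad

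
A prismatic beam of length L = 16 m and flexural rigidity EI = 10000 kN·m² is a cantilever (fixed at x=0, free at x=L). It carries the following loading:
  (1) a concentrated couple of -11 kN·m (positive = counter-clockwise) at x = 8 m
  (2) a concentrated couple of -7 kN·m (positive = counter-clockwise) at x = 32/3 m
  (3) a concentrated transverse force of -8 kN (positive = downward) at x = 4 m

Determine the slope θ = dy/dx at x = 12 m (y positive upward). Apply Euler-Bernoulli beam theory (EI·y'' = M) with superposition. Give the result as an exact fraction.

θ(12) = -37/3750 rad

Load 1 — applied couple M₀=-11 kN·m at a=8 m (b=L-a=8):
  θ_1 = M₀a/EI  [x>a] = (-11)·8/10000 = -11/1250 rad
Load 2 — applied couple M₀=-7 kN·m at a=32/3 m (b=L-a=16/3):
  θ_2 = M₀a/EI  [x>a] = (-7)·(32/3)/10000 = -14/1875 rad
Load 3 — point force P=-8 kN at a=4 m (b=L-a=12):
  θ_3 = -Pa²/(2EI)  [x>a] = -(-8)·4²/(2·10000) = 4/625 rad
Superposition: θ = Σ θ_i = -37/3750 rad ≈ -0.009867 rad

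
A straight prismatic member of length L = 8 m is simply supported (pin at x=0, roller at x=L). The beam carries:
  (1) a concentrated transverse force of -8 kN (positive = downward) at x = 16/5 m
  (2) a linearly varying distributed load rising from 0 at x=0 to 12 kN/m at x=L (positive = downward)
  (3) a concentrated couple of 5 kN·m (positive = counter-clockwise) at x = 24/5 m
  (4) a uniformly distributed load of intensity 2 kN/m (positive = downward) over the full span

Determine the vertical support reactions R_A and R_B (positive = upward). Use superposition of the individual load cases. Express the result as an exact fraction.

R_A = 793/40 kN, R_B = 1447/40 kN

Load 1 — point force P=-8 kN at a=16/5 m (b=L-a=24/5):
  R_A = Pb/L = (-8)·(24/5)/8 = -24/5 kN
  R_B = Pa/L = (-8)·(16/5)/8 = -16/5 kN
Load 2 — triangular load w₀=12 kN/m (0→w₀ over full span):
  R_A = w₀L/6 = 12·8/6 = 16 kN
  R_B = w₀L/3 = 12·8/3 = 32 kN
Load 3 — applied couple M₀=5 kN·m at a=24/5 m (b=L-a=16/5):
  R_A = M₀/L = 5/8 kN
  R_B = -M₀/L = -5/8 kN
Load 4 — uniform load w=2 kN/m over full span:
  R_A = wL/2 = 2·8/2 = 8 kN
  R_B = wL/2 = 2·8/2 = 8 kN
Superposition: R_A = 793/40 kN, R_B = 1447/40 kN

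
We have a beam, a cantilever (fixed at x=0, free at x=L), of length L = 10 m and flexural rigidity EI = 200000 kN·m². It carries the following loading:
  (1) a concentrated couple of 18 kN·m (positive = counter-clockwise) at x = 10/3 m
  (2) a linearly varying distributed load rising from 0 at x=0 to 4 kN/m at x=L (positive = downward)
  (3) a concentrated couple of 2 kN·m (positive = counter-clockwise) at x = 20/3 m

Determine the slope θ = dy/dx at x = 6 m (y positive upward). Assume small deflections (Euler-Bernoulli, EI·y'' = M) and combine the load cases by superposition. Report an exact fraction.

Load 1 — applied couple M₀=18 kN·m at a=10/3 m (b=L-a=20/3):
  θ_1 = M₀a/EI  [x>a] = 18·(10/3)/200000 = 3/10000 rad
Load 2 — triangular load w₀=4 kN/m (0→w₀ over full span):
  θ_2 = (w₀Lx²/4-w₀L²x/3-w₀x⁴/(24L))/EI = (4·10·6²/4-4·10²·6/3-4·6⁴/(24·10))/200000 = -577/250000 rad
Load 3 — applied couple M₀=2 kN·m at a=20/3 m (b=L-a=10/3):
  θ_3 = M₀x/EI  [x≤a] = 2·6/200000 = 3/50000 rad
Superposition: θ = Σ θ_i = -487/250000 rad ≈ -0.001948 rad

θ(6) = -487/250000 rad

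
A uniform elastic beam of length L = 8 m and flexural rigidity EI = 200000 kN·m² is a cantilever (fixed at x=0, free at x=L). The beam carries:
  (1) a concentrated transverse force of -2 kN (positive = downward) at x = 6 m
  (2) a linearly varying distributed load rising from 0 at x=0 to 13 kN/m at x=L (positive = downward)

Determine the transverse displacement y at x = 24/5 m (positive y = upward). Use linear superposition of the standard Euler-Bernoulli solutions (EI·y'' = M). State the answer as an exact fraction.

Load 1 — point force P=-2 kN at a=6 m (b=L-a=2):
  y_1 = -Px²(3a-x)/(6EI)  [x≤a] = -(-2)·(24/5)²·(3·6-(24/5))/(6·200000) = 198/390625 m
Load 2 — triangular load w₀=13 kN/m (0→w₀ over full span):
  y_2 = (w₀Lx³/12-w₀L²x²/6-w₀x⁵/(120L))/EI = (13·8·(24/5)³/12-13·8²·(24/5)²/6-13·(24/5)⁵/(120·8))/200000 = -554424/48828125 m
Superposition: y = Σ y_i = -529674/48828125 m ≈ -0.010848 m

y(24/5) = -529674/48828125 m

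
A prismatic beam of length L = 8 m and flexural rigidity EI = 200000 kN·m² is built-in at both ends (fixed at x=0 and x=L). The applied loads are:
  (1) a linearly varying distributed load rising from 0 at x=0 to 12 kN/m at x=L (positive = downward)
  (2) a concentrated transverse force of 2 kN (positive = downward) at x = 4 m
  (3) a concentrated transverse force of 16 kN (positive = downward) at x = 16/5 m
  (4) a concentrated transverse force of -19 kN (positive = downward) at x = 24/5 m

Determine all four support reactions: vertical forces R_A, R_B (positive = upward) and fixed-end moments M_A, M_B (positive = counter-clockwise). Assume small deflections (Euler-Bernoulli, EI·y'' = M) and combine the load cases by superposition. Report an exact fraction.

Load 1 — triangular load w₀=12 kN/m (0→w₀ over full span):
  R_A = 3w₀L/20 = 3·12·8/20 = 72/5 kN
  M_A = w₀L²/30 = 12·8²/30 = 128/5 kN·m
  R_B = 7w₀L/20 = 7·12·8/20 = 168/5 kN
  M_B = -w₀L²/20 = -12·8²/20 = -192/5 kN·m
Load 2 — point force P=2 kN at a=4 m (b=L-a=4):
  R_A = Pb²(3a+b)/L³ = 2·4²·(3·4+4)/8³ = 1 kN
  M_A = Pab²/L² = 2·4·4²/8² = 2 kN·m
  R_B = Pa²(a+3b)/L³ = 2·4²·(4+3·4)/8³ = 1 kN
  M_B = -Pa²b/L² = -2·4²·4/8² = -2 kN·m
Load 3 — point force P=16 kN at a=16/5 m (b=L-a=24/5):
  R_A = Pb²(3a+b)/L³ = 16·(24/5)²·(3·(16/5)+(24/5))/8³ = 1296/125 kN
  M_A = Pab²/L² = 16·(16/5)·(24/5)²/8² = 2304/125 kN·m
  R_B = Pa²(a+3b)/L³ = 16·(16/5)²·((16/5)+3·(24/5))/8³ = 704/125 kN
  M_B = -Pa²b/L² = -16·(16/5)²·(24/5)/8² = -1536/125 kN·m
Load 4 — point force P=-19 kN at a=24/5 m (b=L-a=16/5):
  R_A = Pb²(3a+b)/L³ = (-19)·(16/5)²·(3·(24/5)+(16/5))/8³ = -836/125 kN
  M_A = Pab²/L² = (-19)·(24/5)·(16/5)²/8² = -1824/125 kN·m
  R_B = Pa²(a+3b)/L³ = (-19)·(24/5)²·((24/5)+3·(16/5))/8³ = -1539/125 kN
  M_B = -Pa²b/L² = -(-19)·(24/5)²·(16/5)/8² = 2736/125 kN·m
Superposition: R_A = 477/25 kN, M_A = 786/25 kN·m, R_B = 698/25 kN, M_B = -154/5 kN·m

R_A = 477/25 kN, M_A = 786/25 kN·m, R_B = 698/25 kN, M_B = -154/5 kN·m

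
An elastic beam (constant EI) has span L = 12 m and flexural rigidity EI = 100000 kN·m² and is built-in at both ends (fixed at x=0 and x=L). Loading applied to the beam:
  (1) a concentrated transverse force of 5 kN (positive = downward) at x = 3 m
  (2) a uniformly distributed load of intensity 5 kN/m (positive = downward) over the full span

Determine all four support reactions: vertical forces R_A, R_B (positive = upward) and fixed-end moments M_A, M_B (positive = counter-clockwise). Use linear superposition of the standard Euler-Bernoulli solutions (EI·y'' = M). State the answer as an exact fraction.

Load 1 — point force P=5 kN at a=3 m (b=L-a=9):
  R_A = Pb²(3a+b)/L³ = 5·9²·(3·3+9)/12³ = 135/32 kN
  M_A = Pab²/L² = 5·3·9²/12² = 135/16 kN·m
  R_B = Pa²(a+3b)/L³ = 5·3²·(3+3·9)/12³ = 25/32 kN
  M_B = -Pa²b/L² = -5·3²·9/12² = -45/16 kN·m
Load 2 — uniform load w=5 kN/m over full span:
  R_A = wL/2 = 5·12/2 = 30 kN
  M_A = wL²/12 = 5·12²/12 = 60 kN·m
  R_B = wL/2 = 5·12/2 = 30 kN
  M_B = -wL²/12 = -5·12²/12 = -60 kN·m
Superposition: R_A = 1095/32 kN, M_A = 1095/16 kN·m, R_B = 985/32 kN, M_B = -1005/16 kN·m

R_A = 1095/32 kN, M_A = 1095/16 kN·m, R_B = 985/32 kN, M_B = -1005/16 kN·m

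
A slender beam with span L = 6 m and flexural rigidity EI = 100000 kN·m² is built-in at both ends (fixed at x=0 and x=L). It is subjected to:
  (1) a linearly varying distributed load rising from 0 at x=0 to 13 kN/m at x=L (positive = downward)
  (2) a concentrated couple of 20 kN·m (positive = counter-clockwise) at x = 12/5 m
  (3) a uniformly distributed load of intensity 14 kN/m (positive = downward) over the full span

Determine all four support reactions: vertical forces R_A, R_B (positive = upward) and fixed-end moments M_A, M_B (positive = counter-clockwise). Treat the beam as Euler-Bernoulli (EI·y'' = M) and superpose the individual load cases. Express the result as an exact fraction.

R_A = 117/2 kN, M_A = 60 kN·m, R_B = 129/2 kN, M_B = -59 kN·m

Load 1 — triangular load w₀=13 kN/m (0→w₀ over full span):
  R_A = 3w₀L/20 = 3·13·6/20 = 117/10 kN
  M_A = w₀L²/30 = 13·6²/30 = 78/5 kN·m
  R_B = 7w₀L/20 = 7·13·6/20 = 273/10 kN
  M_B = -w₀L²/20 = -13·6²/20 = -117/5 kN·m
Load 2 — applied couple M₀=20 kN·m at a=12/5 m (b=L-a=18/5):
  R_A = 6M₀ab/L³ = 6·20·(12/5)·(18/5)/6³ = 24/5 kN
  M_A = M₀b(2a-b)/L² = 20·(18/5)·(2·(12/5)-(18/5))/6² = 12/5 kN·m
  R_B = -6M₀ab/L³ = -6·20·(12/5)·(18/5)/6³ = -24/5 kN
  M_B = M₀a(2b-a)/L² = 20·(12/5)·(2·(18/5)-(12/5))/6² = 32/5 kN·m
Load 3 — uniform load w=14 kN/m over full span:
  R_A = wL/2 = 14·6/2 = 42 kN
  M_A = wL²/12 = 14·6²/12 = 42 kN·m
  R_B = wL/2 = 14·6/2 = 42 kN
  M_B = -wL²/12 = -14·6²/12 = -42 kN·m
Superposition: R_A = 117/2 kN, M_A = 60 kN·m, R_B = 129/2 kN, M_B = -59 kN·m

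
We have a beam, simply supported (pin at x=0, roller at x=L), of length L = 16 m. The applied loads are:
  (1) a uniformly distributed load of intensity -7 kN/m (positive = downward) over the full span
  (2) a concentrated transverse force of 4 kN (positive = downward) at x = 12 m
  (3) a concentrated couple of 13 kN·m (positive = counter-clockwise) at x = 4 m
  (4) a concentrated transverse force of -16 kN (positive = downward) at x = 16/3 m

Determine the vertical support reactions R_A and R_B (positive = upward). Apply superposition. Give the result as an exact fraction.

R_A = -3113/48 kN, R_B = -2839/48 kN

Load 1 — uniform load w=-7 kN/m over full span:
  R_A = wL/2 = (-7)·16/2 = -56 kN
  R_B = wL/2 = (-7)·16/2 = -56 kN
Load 2 — point force P=4 kN at a=12 m (b=L-a=4):
  R_A = Pb/L = 4·4/16 = 1 kN
  R_B = Pa/L = 4·12/16 = 3 kN
Load 3 — applied couple M₀=13 kN·m at a=4 m (b=L-a=12):
  R_A = M₀/L = 13/16 kN
  R_B = -M₀/L = -13/16 kN
Load 4 — point force P=-16 kN at a=16/3 m (b=L-a=32/3):
  R_A = Pb/L = (-16)·(32/3)/16 = -32/3 kN
  R_B = Pa/L = (-16)·(16/3)/16 = -16/3 kN
Superposition: R_A = -3113/48 kN, R_B = -2839/48 kN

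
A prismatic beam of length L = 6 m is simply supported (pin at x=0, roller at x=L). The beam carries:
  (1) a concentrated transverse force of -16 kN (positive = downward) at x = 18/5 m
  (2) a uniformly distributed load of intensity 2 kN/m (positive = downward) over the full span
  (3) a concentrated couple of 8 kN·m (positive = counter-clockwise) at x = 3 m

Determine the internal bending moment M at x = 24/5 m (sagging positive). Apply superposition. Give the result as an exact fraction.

Load 1 — point force P=-16 kN at a=18/5 m (b=L-a=12/5):
  M_1 = Pa(L-x)/L  [x>a] = (-16)·(18/5)·(6-(24/5))/6 = -288/25 kN·m
Load 2 — uniform load w=2 kN/m over full span:
  M_2 = wx(L-x)/2 = 2·(24/5)·(6-(24/5))/2 = 144/25 kN·m
Load 3 — applied couple M₀=8 kN·m at a=3 m (b=L-a=3):
  M_3 = M₀x/L - M₀  [x>a] = 8·(24/5)/6 - 8 = -8/5 kN·m
Superposition: M = Σ M_i = -184/25 kN·m ≈ -7.360000 kN·m

M(24/5) = -184/25 kN·m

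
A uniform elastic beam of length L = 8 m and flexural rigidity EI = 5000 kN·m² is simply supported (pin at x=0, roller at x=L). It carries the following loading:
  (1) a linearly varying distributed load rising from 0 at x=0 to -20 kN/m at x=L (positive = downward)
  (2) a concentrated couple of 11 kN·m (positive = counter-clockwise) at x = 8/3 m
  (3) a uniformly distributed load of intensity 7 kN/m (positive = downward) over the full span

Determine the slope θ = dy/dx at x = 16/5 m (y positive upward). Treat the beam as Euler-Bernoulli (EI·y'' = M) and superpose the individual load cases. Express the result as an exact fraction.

Load 1 — triangular load w₀=-20 kN/m (0→w₀ over full span):
  θ_1 = -w₀(7L⁴-30L²x²+15x⁴)/(360LEI) = -(-20)·(7·8⁴-30·8²·(16/5)²+15·(16/5)⁴)/(360·8·5000) = 10336/703125 rad
Load 2 — applied couple M₀=11 kN·m at a=8/3 m (b=L-a=16/3):
  θ_2 = (M₀x²/(2L)-M₀(x-a)+C₁)/EI  [x>a] with C₁=M₀(3b²-L²)/(6L)=44/9 = (11·(16/5)²/(2·8)-11·((16/5)-(8/3))+(44/9))/5000 = 341/281250 rad
Load 3 — uniform load w=7 kN/m over full span:
  θ_3 = -w(L³-6Lx²+4x³)/(24EI) = -7·(8³-6·8·(16/5)²+4·(16/5)³)/(24·5000) = -2072/234375 rad
Superposition: θ = Σ θ_i = 221/31250 rad ≈ 0.007072 rad

θ(16/5) = 221/31250 rad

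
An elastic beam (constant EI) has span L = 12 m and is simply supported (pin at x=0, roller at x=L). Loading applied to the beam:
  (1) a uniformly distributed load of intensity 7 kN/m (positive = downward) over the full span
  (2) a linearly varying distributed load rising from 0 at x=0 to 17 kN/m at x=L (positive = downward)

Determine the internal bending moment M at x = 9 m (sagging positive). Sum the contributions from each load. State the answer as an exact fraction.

Load 1 — uniform load w=7 kN/m over full span:
  M_1 = wx(L-x)/2 = 7·9·(12-9)/2 = 189/2 kN·m
Load 2 — triangular load w₀=17 kN/m (0→w₀ over full span):
  M_2 = w₀Lx/6 - w₀x³/(6L) = 17·12·9/6 - 17·9³/(6·12) = 1071/8 kN·m
Superposition: M = Σ M_i = 1827/8 kN·m ≈ 228.375000 kN·m

M(9) = 1827/8 kN·m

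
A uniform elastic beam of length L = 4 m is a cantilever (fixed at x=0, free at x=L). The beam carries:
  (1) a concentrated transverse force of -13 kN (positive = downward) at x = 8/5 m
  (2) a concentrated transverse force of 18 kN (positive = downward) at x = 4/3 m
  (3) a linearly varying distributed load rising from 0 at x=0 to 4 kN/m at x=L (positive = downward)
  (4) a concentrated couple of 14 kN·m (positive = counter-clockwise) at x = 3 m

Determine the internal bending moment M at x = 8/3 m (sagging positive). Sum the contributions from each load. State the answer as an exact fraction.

Load 1 — point force P=-13 kN at a=8/5 m (b=L-a=12/5):
  M_1 = 0  [x>a] = 0 kN·m
Load 2 — point force P=18 kN at a=4/3 m (b=L-a=8/3):
  M_2 = 0  [x>a] = 0 kN·m
Load 3 — triangular load w₀=4 kN/m (0→w₀ over full span):
  M_3 = w₀Lx/2 - w₀L²/3 - w₀x³/(6L) = 4·4·(8/3)/2 - 4·4²/3 - 4·(8/3)³/(6·4) = -256/81 kN·m
Load 4 — applied couple M₀=14 kN·m at a=3 m (b=L-a=1):
  M_4 = M₀  [x≤a] = 14 = 14 kN·m
Superposition: M = Σ M_i = 878/81 kN·m ≈ 10.839506 kN·m

M(8/3) = 878/81 kN·m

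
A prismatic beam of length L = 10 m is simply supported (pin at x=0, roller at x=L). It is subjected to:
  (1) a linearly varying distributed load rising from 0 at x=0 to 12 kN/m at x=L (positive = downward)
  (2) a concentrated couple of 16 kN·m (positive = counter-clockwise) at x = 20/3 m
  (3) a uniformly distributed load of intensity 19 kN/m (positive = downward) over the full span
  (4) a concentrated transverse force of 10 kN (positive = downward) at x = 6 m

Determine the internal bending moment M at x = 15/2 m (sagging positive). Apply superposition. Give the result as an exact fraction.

M(15/2) = 1019/4 kN·m

Load 1 — triangular load w₀=12 kN/m (0→w₀ over full span):
  M_1 = w₀Lx/6 - w₀x³/(6L) = 12·10·(15/2)/6 - 12·(15/2)³/(6·10) = 525/8 kN·m
Load 2 — applied couple M₀=16 kN·m at a=20/3 m (b=L-a=10/3):
  M_2 = M₀x/L - M₀  [x>a] = 16·(15/2)/10 - 16 = -4 kN·m
Load 3 — uniform load w=19 kN/m over full span:
  M_3 = wx(L-x)/2 = 19·(15/2)·(10-(15/2))/2 = 1425/8 kN·m
Load 4 — point force P=10 kN at a=6 m (b=L-a=4):
  M_4 = Pa(L-x)/L  [x>a] = 10·6·(10-(15/2))/10 = 15 kN·m
Superposition: M = Σ M_i = 1019/4 kN·m ≈ 254.750000 kN·m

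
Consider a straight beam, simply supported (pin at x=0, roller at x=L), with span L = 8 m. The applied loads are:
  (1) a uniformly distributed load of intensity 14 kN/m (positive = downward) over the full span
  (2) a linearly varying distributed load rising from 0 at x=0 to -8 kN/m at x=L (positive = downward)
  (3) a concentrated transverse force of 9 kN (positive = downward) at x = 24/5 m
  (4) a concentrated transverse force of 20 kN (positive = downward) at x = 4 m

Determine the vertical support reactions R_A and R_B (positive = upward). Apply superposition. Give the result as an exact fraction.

Load 1 — uniform load w=14 kN/m over full span:
  R_A = wL/2 = 14·8/2 = 56 kN
  R_B = wL/2 = 14·8/2 = 56 kN
Load 2 — triangular load w₀=-8 kN/m (0→w₀ over full span):
  R_A = w₀L/6 = (-8)·8/6 = -32/3 kN
  R_B = w₀L/3 = (-8)·8/3 = -64/3 kN
Load 3 — point force P=9 kN at a=24/5 m (b=L-a=16/5):
  R_A = Pb/L = 9·(16/5)/8 = 18/5 kN
  R_B = Pa/L = 9·(24/5)/8 = 27/5 kN
Load 4 — point force P=20 kN at a=4 m (b=L-a=4):
  R_A = Pb/L = 20·4/8 = 10 kN
  R_B = Pa/L = 20·4/8 = 10 kN
Superposition: R_A = 884/15 kN, R_B = 751/15 kN

R_A = 884/15 kN, R_B = 751/15 kN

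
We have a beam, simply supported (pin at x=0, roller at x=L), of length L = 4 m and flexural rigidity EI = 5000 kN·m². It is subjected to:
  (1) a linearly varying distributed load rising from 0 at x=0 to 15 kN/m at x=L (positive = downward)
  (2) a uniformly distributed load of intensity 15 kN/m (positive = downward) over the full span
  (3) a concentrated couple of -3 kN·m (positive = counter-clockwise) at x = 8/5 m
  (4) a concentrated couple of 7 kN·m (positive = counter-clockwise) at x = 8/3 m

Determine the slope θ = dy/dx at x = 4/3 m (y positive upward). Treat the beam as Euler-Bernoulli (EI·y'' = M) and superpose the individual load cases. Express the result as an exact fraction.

Load 1 — triangular load w₀=15 kN/m (0→w₀ over full span):
  θ_1 = -w₀(7L⁴-30L²x²+15x⁴)/(360LEI) = -15·(7·4⁴-30·4²·(4/3)²+15·(4/3)⁴)/(360·4·5000) = -104/50625 rad
Load 2 — uniform load w=15 kN/m over full span:
  θ_2 = -w(L³-6Lx²+4x³)/(24EI) = -15·(4³-6·4·(4/3)²+4·(4/3)³)/(24·5000) = -13/3375 rad
Load 3 — applied couple M₀=-3 kN·m at a=8/5 m (b=L-a=12/5):
  θ_3 = (M₀x²/(2L)+C₁)/EI  [x≤a] with C₁=M₀(3b²-L²)/(6L)=-4/25 = ((-3)·(4/3)²/(2·4)+(-4/25))/5000 = -31/187500 rad
Load 4 — applied couple M₀=7 kN·m at a=8/3 m (b=L-a=4/3):
  θ_4 = (M₀x²/(2L)+C₁)/EI  [x≤a] with C₁=M₀(3b²-L²)/(6L)=-28/9 = (7·(4/3)²/(2·4)+(-28/9))/5000 = -7/22500 rad
Superposition: θ = Σ θ_i = -8078/1265625 rad ≈ -0.006383 rad

θ(4/3) = -8078/1265625 rad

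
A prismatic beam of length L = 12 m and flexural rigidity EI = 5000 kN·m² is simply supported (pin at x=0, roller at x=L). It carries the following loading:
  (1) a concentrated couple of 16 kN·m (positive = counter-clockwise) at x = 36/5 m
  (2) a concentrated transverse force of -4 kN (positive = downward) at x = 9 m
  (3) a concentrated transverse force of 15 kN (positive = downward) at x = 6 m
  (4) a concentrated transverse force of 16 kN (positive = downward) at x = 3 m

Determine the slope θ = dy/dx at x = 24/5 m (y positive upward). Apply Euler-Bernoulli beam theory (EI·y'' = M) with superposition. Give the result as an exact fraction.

θ(24/5) = -2629/250000 rad

Load 1 — applied couple M₀=16 kN·m at a=36/5 m (b=L-a=24/5):
  θ_1 = (M₀x²/(2L)+C₁)/EI  [x≤a] with C₁=M₀(3b²-L²)/(6L)=-416/25 = (16·(24/5)²/(2·12)+(-416/25))/5000 = -4/15625 rad
Load 2 — point force P=-4 kN at a=9 m (b=L-a=3):
  θ_2 = -Pb(L²-b²-3x²)/(6LEI)  [x≤a] = -(-4)·3·(12²-3²-3·(24/5)²)/(6·12·5000) = 549/250000 rad
Load 3 — point force P=15 kN at a=6 m (b=L-a=6):
  θ_3 = -Pb(L²-b²-3x²)/(6LEI)  [x≤a] = -15·6·(12²-6²-3·(24/5)²)/(6·12·5000) = -243/25000 rad
Load 4 — point force P=16 kN at a=3 m (b=L-a=9):
  θ_4 = -Pa(2L²-6Lx+3x²+a²)/(6LEI)  [x>a] = -16·3·(2·12²-6·12·(24/5)+3·(24/5)²+3²)/(6·12·5000) = -171/62500 rad
Superposition: θ = Σ θ_i = -2629/250000 rad ≈ -0.010516 rad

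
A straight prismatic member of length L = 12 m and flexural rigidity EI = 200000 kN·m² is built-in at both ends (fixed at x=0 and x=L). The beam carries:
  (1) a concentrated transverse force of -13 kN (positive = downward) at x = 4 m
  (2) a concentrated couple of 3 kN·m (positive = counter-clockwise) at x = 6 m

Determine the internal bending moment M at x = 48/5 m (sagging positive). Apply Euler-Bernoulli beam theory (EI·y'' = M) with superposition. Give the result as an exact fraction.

Load 1 — point force P=-13 kN at a=4 m (b=L-a=8):
  M_1 = Pa²(a+3b)(L-x)/L³ - Pa²b/L²  [x>a] = (-13)·4²·(4+3·8)·(12-(48/5))/12³ - (-13)·4²·8/12² = 52/15 kN·m
Load 2 — applied couple M₀=3 kN·m at a=6 m (b=L-a=6):
  M_2 = R_Ax - M_A - M₀  [x>a] with R_A=3/8, M_A=3/4 = (3/8)·(48/5) - (3/4) - 3 = -3/20 kN·m
Superposition: M = Σ M_i = 199/60 kN·m ≈ 3.316667 kN·m

M(48/5) = 199/60 kN·m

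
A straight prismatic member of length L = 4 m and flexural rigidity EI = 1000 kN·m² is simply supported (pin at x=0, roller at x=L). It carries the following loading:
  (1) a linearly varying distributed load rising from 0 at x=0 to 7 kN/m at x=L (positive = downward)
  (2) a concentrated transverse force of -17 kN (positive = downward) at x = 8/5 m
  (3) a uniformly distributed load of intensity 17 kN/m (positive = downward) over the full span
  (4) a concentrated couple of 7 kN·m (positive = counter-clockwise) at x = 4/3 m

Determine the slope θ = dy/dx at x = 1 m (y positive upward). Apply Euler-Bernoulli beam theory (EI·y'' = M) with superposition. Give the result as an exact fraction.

θ(1) = -823637/36000000 rad

Load 1 — triangular load w₀=7 kN/m (0→w₀ over full span):
  θ_1 = -w₀(7L⁴-30L²x²+15x⁴)/(360LEI) = -7·(7·4⁴-30·4²·1²+15·1⁴)/(360·4·1000) = -9289/1440000 rad
Load 2 — point force P=-17 kN at a=8/5 m (b=L-a=12/5):
  θ_2 = -Pb(L²-b²-3x²)/(6LEI)  [x≤a] = -(-17)·(12/5)·(4²-(12/5)²-3·1²)/(6·4·1000) = 3077/250000 rad
Load 3 — uniform load w=17 kN/m over full span:
  θ_3 = -w(L³-6Lx²+4x³)/(24EI) = -17·(4³-6·4·1²+4·1³)/(24·1000) = -187/6000 rad
Load 4 — applied couple M₀=7 kN·m at a=4/3 m (b=L-a=8/3):
  θ_4 = (M₀x²/(2L)+C₁)/EI  [x≤a] with C₁=M₀(3b²-L²)/(6L)=14/9 = (7·1²/(2·4)+(14/9))/1000 = 7/2880 rad
Superposition: θ = Σ θ_i = -823637/36000000 rad ≈ -0.022879 rad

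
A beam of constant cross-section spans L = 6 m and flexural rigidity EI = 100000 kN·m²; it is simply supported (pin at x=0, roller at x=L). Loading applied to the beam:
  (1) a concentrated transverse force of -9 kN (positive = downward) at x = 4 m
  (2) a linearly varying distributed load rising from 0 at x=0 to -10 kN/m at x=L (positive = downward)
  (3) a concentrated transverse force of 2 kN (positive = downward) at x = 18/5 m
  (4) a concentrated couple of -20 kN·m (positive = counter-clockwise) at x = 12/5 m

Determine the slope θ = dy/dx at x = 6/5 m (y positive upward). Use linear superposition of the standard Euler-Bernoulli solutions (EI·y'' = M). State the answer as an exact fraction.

Load 1 — point force P=-9 kN at a=4 m (b=L-a=2):
  θ_1 = -Pb(L²-b²-3x²)/(6LEI)  [x≤a] = -(-9)·2·(6²-2²-3·(6/5)²)/(6·6·100000) = 173/1250000 rad
Load 2 — triangular load w₀=-10 kN/m (0→w₀ over full span):
  θ_2 = -w₀(7L⁴-30L²x²+15x⁴)/(360LEI) = -(-10)·(7·6⁴-30·6²·(6/5)²+15·(6/5)⁴)/(360·6·100000) = 273/781250 rad
Load 3 — point force P=2 kN at a=18/5 m (b=L-a=12/5):
  θ_3 = -Pb(L²-b²-3x²)/(6LEI)  [x≤a] = -2·(12/5)·(6²-(12/5)²-3·(6/5)²)/(6·6·100000) = -27/781250 rad
Load 4 — applied couple M₀=-20 kN·m at a=12/5 m (b=L-a=18/5):
  θ_4 = (M₀x²/(2L)+C₁)/EI  [x≤a] with C₁=M₀(3b²-L²)/(6L)=-8/5 = ((-20)·(6/5)²/(2·6)+(-8/5))/100000 = -1/25000 rad
Superposition: θ = Σ θ_i = 2583/6250000 rad ≈ 0.000413 rad

θ(6/5) = 2583/6250000 rad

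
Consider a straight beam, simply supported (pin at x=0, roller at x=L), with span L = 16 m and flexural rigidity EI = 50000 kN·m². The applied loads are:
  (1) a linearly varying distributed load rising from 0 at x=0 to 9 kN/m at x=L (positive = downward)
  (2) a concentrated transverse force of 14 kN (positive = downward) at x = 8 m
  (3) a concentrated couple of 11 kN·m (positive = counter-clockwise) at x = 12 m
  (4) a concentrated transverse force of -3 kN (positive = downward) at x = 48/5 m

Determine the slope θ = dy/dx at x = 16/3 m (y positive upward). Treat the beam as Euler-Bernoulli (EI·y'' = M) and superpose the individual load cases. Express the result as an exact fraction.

θ(16/3) = -3422171/337500000 rad

Load 1 — triangular load w₀=9 kN/m (0→w₀ over full span):
  θ_1 = -w₀(7L⁴-30L²x²+15x⁴)/(360LEI) = -9·(7·16⁴-30·16²·(16/3)²+15·(16/3)⁴)/(360·16·50000) = -3328/421875 rad
Load 2 — point force P=14 kN at a=8 m (b=L-a=8):
  θ_2 = -Pb(L²-b²-3x²)/(6LEI)  [x≤a] = -14·8·(16²-8²-3·(16/3)²)/(6·16·50000) = -14/5625 rad
Load 3 — applied couple M₀=11 kN·m at a=12 m (b=L-a=4):
  θ_3 = (M₀x²/(2L)+C₁)/EI  [x≤a] with C₁=M₀(3b²-L²)/(6L)=-143/6 = (11·(16/3)²/(2·16)+(-143/6))/50000 = -253/900000 rad
Load 4 — point force P=-3 kN at a=48/5 m (b=L-a=32/5):
  θ_4 = -Pb(L²-b²-3x²)/(6LEI)  [x≤a] = -(-3)·(32/5)·(16²-(32/5)²-3·(16/3)²)/(6·16·50000) = 608/1171875 rad
Superposition: θ = Σ θ_i = -3422171/337500000 rad ≈ -0.010140 rad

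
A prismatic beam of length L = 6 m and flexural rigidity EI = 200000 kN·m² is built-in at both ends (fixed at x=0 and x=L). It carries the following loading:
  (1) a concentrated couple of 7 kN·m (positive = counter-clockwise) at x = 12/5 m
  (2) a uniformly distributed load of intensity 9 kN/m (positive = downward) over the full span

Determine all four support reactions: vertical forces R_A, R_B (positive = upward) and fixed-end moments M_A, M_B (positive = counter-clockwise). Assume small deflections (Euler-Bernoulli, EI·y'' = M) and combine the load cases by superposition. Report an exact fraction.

Load 1 — applied couple M₀=7 kN·m at a=12/5 m (b=L-a=18/5):
  R_A = 6M₀ab/L³ = 6·7·(12/5)·(18/5)/6³ = 42/25 kN
  M_A = M₀b(2a-b)/L² = 7·(18/5)·(2·(12/5)-(18/5))/6² = 21/25 kN·m
  R_B = -6M₀ab/L³ = -6·7·(12/5)·(18/5)/6³ = -42/25 kN
  M_B = M₀a(2b-a)/L² = 7·(12/5)·(2·(18/5)-(12/5))/6² = 56/25 kN·m
Load 2 — uniform load w=9 kN/m over full span:
  R_A = wL/2 = 9·6/2 = 27 kN
  M_A = wL²/12 = 9·6²/12 = 27 kN·m
  R_B = wL/2 = 9·6/2 = 27 kN
  M_B = -wL²/12 = -9·6²/12 = -27 kN·m
Superposition: R_A = 717/25 kN, M_A = 696/25 kN·m, R_B = 633/25 kN, M_B = -619/25 kN·m

R_A = 717/25 kN, M_A = 696/25 kN·m, R_B = 633/25 kN, M_B = -619/25 kN·m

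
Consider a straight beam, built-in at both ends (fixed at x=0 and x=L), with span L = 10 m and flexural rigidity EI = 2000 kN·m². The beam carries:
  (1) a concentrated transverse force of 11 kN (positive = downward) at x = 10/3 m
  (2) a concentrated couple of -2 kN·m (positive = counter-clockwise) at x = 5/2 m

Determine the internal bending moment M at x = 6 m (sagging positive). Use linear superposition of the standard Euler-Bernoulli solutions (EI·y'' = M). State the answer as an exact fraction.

M(6) = 3817/1080 kN·m

Load 1 — point force P=11 kN at a=10/3 m (b=L-a=20/3):
  M_1 = Pa²(a+3b)(L-x)/L³ - Pa²b/L²  [x>a] = 11·(10/3)²·((10/3)+3·(20/3))·(10-6)/10³ - 11·(10/3)²·(20/3)/10² = 88/27 kN·m
Load 2 — applied couple M₀=-2 kN·m at a=5/2 m (b=L-a=15/2):
  M_2 = R_Ax - M_A - M₀  [x>a] with R_A=-9/40, M_A=3/8 = (-9/40)·6 - (3/8) - (-2) = 11/40 kN·m
Superposition: M = Σ M_i = 3817/1080 kN·m ≈ 3.534259 kN·m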